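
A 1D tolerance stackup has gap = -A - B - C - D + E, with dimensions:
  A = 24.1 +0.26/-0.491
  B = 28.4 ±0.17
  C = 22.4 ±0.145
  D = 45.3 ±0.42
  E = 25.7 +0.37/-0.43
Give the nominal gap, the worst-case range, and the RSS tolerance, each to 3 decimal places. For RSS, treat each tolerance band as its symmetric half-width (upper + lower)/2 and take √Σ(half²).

Stack each dimension's contribution:
  -A: nom -24.100 → Σnom=-24.100; wc +0.491/-0.260 → slack +0.491/-0.260; half-tol=0.376, Σhalf²=0.141000
  -B: nom -28.400 → Σnom=-52.500; wc +0.170/-0.170 → slack +0.661/-0.430; half-tol=0.170, Σhalf²=0.169900
  -C: nom -22.400 → Σnom=-74.900; wc +0.145/-0.145 → slack +0.806/-0.575; half-tol=0.145, Σhalf²=0.190925
  -D: nom -45.300 → Σnom=-120.200; wc +0.420/-0.420 → slack +1.226/-0.995; half-tol=0.420, Σhalf²=0.367325
  +E: nom +25.700 → Σnom=-94.500; wc +0.370/-0.430 → slack +1.596/-1.425; half-tol=0.400, Σhalf²=0.527325
Nominal = -94.500. Worst-case = [-94.500 - 1.425, -94.500 + 1.596] = [-95.925, -92.904]. RSS = √0.527325 = 0.726.

nominal=-94.500 wc=[-95.925,-92.904] rss=0.726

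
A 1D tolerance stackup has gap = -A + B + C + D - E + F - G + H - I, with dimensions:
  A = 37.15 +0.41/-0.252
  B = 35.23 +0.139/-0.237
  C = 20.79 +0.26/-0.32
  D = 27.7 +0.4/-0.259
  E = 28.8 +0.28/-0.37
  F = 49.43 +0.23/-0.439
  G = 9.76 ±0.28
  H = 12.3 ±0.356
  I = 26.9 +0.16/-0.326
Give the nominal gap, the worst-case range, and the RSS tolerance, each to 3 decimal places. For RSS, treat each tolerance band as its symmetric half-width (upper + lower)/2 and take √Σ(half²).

Stack each dimension's contribution:
  -A: nom -37.150 → Σnom=-37.150; wc +0.252/-0.410 → slack +0.252/-0.410; half-tol=0.331, Σhalf²=0.109561
  +B: nom +35.230 → Σnom=-1.920; wc +0.139/-0.237 → slack +0.391/-0.647; half-tol=0.188, Σhalf²=0.144905
  +C: nom +20.790 → Σnom=18.870; wc +0.260/-0.320 → slack +0.651/-0.967; half-tol=0.290, Σhalf²=0.229005
  +D: nom +27.700 → Σnom=46.570; wc +0.400/-0.259 → slack +1.051/-1.226; half-tol=0.330, Σhalf²=0.337575
  -E: nom -28.800 → Σnom=17.770; wc +0.370/-0.280 → slack +1.421/-1.506; half-tol=0.325, Σhalf²=0.443200
  +F: nom +49.430 → Σnom=67.200; wc +0.230/-0.439 → slack +1.651/-1.945; half-tol=0.335, Σhalf²=0.555091
  -G: nom -9.760 → Σnom=57.440; wc +0.280/-0.280 → slack +1.931/-2.225; half-tol=0.280, Σhalf²=0.633491
  +H: nom +12.300 → Σnom=69.740; wc +0.356/-0.356 → slack +2.287/-2.581; half-tol=0.356, Σhalf²=0.760227
  -I: nom -26.900 → Σnom=42.840; wc +0.326/-0.160 → slack +2.613/-2.741; half-tol=0.243, Σhalf²=0.819276
Nominal = 42.840. Worst-case = [42.840 - 2.741, 42.840 + 2.613] = [40.099, 45.453]. RSS = √0.819276 = 0.905.

nominal=42.840 wc=[40.099,45.453] rss=0.905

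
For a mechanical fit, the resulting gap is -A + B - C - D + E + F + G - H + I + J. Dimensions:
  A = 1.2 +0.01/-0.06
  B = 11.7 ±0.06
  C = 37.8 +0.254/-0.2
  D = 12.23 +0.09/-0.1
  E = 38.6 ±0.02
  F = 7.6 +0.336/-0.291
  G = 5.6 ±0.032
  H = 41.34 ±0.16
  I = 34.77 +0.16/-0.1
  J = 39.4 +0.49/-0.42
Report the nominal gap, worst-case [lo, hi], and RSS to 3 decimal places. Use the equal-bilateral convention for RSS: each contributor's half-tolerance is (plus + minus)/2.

nominal=45.100 wc=[43.663,46.718] rss=0.644

Stack each dimension's contribution:
  -A: nom -1.200 → Σnom=-1.200; wc +0.060/-0.010 → slack +0.060/-0.010; half-tol=0.035, Σhalf²=0.001225
  +B: nom +11.700 → Σnom=10.500; wc +0.060/-0.060 → slack +0.120/-0.070; half-tol=0.060, Σhalf²=0.004825
  -C: nom -37.800 → Σnom=-27.300; wc +0.200/-0.254 → slack +0.320/-0.324; half-tol=0.227, Σhalf²=0.056354
  -D: nom -12.230 → Σnom=-39.530; wc +0.100/-0.090 → slack +0.420/-0.414; half-tol=0.095, Σhalf²=0.065379
  +E: nom +38.600 → Σnom=-0.930; wc +0.020/-0.020 → slack +0.440/-0.434; half-tol=0.020, Σhalf²=0.065779
  +F: nom +7.600 → Σnom=6.670; wc +0.336/-0.291 → slack +0.776/-0.725; half-tol=0.314, Σhalf²=0.164061
  +G: nom +5.600 → Σnom=12.270; wc +0.032/-0.032 → slack +0.808/-0.757; half-tol=0.032, Σhalf²=0.165085
  -H: nom -41.340 → Σnom=-29.070; wc +0.160/-0.160 → slack +0.968/-0.917; half-tol=0.160, Σhalf²=0.190685
  +I: nom +34.770 → Σnom=5.700; wc +0.160/-0.100 → slack +1.128/-1.017; half-tol=0.130, Σhalf²=0.207585
  +J: nom +39.400 → Σnom=45.100; wc +0.490/-0.420 → slack +1.618/-1.437; half-tol=0.455, Σhalf²=0.414610
Nominal = 45.100. Worst-case = [45.100 - 1.437, 45.100 + 1.618] = [43.663, 46.718]. RSS = √0.414610 = 0.644.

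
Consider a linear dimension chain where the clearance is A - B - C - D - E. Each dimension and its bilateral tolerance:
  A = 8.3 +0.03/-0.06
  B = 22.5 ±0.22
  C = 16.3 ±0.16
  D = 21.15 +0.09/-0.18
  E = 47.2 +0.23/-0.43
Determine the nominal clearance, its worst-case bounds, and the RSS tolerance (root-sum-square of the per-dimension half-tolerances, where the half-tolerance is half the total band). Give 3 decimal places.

Stack each dimension's contribution:
  +A: nom +8.300 → Σnom=8.300; wc +0.030/-0.060 → slack +0.030/-0.060; half-tol=0.045, Σhalf²=0.002025
  -B: nom -22.500 → Σnom=-14.200; wc +0.220/-0.220 → slack +0.250/-0.280; half-tol=0.220, Σhalf²=0.050425
  -C: nom -16.300 → Σnom=-30.500; wc +0.160/-0.160 → slack +0.410/-0.440; half-tol=0.160, Σhalf²=0.076025
  -D: nom -21.150 → Σnom=-51.650; wc +0.180/-0.090 → slack +0.590/-0.530; half-tol=0.135, Σhalf²=0.094250
  -E: nom -47.200 → Σnom=-98.850; wc +0.430/-0.230 → slack +1.020/-0.760; half-tol=0.330, Σhalf²=0.203150
Nominal = -98.850. Worst-case = [-98.850 - 0.760, -98.850 + 1.020] = [-99.610, -97.830]. RSS = √0.203150 = 0.451.

nominal=-98.850 wc=[-99.610,-97.830] rss=0.451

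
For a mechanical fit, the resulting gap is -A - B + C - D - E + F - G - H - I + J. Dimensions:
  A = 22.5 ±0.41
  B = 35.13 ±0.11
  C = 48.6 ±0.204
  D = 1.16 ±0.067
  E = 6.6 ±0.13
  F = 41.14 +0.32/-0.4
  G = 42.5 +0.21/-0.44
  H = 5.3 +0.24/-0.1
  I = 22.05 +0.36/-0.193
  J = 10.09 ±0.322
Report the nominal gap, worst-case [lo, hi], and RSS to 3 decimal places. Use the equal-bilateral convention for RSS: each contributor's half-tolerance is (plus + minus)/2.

Stack each dimension's contribution:
  -A: nom -22.500 → Σnom=-22.500; wc +0.410/-0.410 → slack +0.410/-0.410; half-tol=0.410, Σhalf²=0.168100
  -B: nom -35.130 → Σnom=-57.630; wc +0.110/-0.110 → slack +0.520/-0.520; half-tol=0.110, Σhalf²=0.180200
  +C: nom +48.600 → Σnom=-9.030; wc +0.204/-0.204 → slack +0.724/-0.724; half-tol=0.204, Σhalf²=0.221816
  -D: nom -1.160 → Σnom=-10.190; wc +0.067/-0.067 → slack +0.791/-0.791; half-tol=0.067, Σhalf²=0.226305
  -E: nom -6.600 → Σnom=-16.790; wc +0.130/-0.130 → slack +0.921/-0.921; half-tol=0.130, Σhalf²=0.243205
  +F: nom +41.140 → Σnom=24.350; wc +0.320/-0.400 → slack +1.241/-1.321; half-tol=0.360, Σhalf²=0.372805
  -G: nom -42.500 → Σnom=-18.150; wc +0.440/-0.210 → slack +1.681/-1.531; half-tol=0.325, Σhalf²=0.478430
  -H: nom -5.300 → Σnom=-23.450; wc +0.100/-0.240 → slack +1.781/-1.771; half-tol=0.170, Σhalf²=0.507330
  -I: nom -22.050 → Σnom=-45.500; wc +0.193/-0.360 → slack +1.974/-2.131; half-tol=0.276, Σhalf²=0.583782
  +J: nom +10.090 → Σnom=-35.410; wc +0.322/-0.322 → slack +2.296/-2.453; half-tol=0.322, Σhalf²=0.687466
Nominal = -35.410. Worst-case = [-35.410 - 2.453, -35.410 + 2.296] = [-37.863, -33.114]. RSS = √0.687466 = 0.829.

nominal=-35.410 wc=[-37.863,-33.114] rss=0.829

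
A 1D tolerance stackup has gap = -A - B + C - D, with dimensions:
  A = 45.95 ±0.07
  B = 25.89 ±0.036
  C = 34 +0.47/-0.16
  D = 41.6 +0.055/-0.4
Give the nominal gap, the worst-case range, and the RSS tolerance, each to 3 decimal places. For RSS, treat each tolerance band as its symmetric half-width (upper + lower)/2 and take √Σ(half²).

nominal=-79.440 wc=[-79.761,-78.464] rss=0.396

Stack each dimension's contribution:
  -A: nom -45.950 → Σnom=-45.950; wc +0.070/-0.070 → slack +0.070/-0.070; half-tol=0.070, Σhalf²=0.004900
  -B: nom -25.890 → Σnom=-71.840; wc +0.036/-0.036 → slack +0.106/-0.106; half-tol=0.036, Σhalf²=0.006196
  +C: nom +34.000 → Σnom=-37.840; wc +0.470/-0.160 → slack +0.576/-0.266; half-tol=0.315, Σhalf²=0.105421
  -D: nom -41.600 → Σnom=-79.440; wc +0.400/-0.055 → slack +0.976/-0.321; half-tol=0.228, Σhalf²=0.157177
Nominal = -79.440. Worst-case = [-79.440 - 0.321, -79.440 + 0.976] = [-79.761, -78.464]. RSS = √0.157177 = 0.396.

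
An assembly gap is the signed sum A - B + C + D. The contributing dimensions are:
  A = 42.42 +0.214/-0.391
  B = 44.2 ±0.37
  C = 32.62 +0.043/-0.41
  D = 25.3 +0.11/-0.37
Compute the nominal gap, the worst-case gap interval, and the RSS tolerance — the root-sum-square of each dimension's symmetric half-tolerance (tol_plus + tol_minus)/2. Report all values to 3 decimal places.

nominal=56.140 wc=[54.599,56.877] rss=0.581

Stack each dimension's contribution:
  +A: nom +42.420 → Σnom=42.420; wc +0.214/-0.391 → slack +0.214/-0.391; half-tol=0.302, Σhalf²=0.091506
  -B: nom -44.200 → Σnom=-1.780; wc +0.370/-0.370 → slack +0.584/-0.761; half-tol=0.370, Σhalf²=0.228406
  +C: nom +32.620 → Σnom=30.840; wc +0.043/-0.410 → slack +0.627/-1.171; half-tol=0.226, Σhalf²=0.279708
  +D: nom +25.300 → Σnom=56.140; wc +0.110/-0.370 → slack +0.737/-1.541; half-tol=0.240, Σhalf²=0.337308
Nominal = 56.140. Worst-case = [56.140 - 1.541, 56.140 + 0.737] = [54.599, 56.877]. RSS = √0.337308 = 0.581.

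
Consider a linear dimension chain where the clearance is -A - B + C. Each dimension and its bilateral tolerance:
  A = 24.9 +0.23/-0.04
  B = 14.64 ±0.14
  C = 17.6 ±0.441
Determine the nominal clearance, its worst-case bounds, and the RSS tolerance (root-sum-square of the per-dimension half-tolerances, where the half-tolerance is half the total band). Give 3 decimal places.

Stack each dimension's contribution:
  -A: nom -24.900 → Σnom=-24.900; wc +0.040/-0.230 → slack +0.040/-0.230; half-tol=0.135, Σhalf²=0.018225
  -B: nom -14.640 → Σnom=-39.540; wc +0.140/-0.140 → slack +0.180/-0.370; half-tol=0.140, Σhalf²=0.037825
  +C: nom +17.600 → Σnom=-21.940; wc +0.441/-0.441 → slack +0.621/-0.811; half-tol=0.441, Σhalf²=0.232306
Nominal = -21.940. Worst-case = [-21.940 - 0.811, -21.940 + 0.621] = [-22.751, -21.319]. RSS = √0.232306 = 0.482.

nominal=-21.940 wc=[-22.751,-21.319] rss=0.482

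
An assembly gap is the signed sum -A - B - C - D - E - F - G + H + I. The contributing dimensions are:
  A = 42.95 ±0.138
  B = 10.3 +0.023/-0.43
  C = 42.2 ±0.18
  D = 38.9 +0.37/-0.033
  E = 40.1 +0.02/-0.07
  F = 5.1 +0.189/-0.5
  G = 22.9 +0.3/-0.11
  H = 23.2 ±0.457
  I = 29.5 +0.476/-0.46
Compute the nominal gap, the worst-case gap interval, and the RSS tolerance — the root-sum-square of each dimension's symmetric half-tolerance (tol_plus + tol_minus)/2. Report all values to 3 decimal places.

nominal=-149.750 wc=[-151.887,-147.356] rss=0.857

Stack each dimension's contribution:
  -A: nom -42.950 → Σnom=-42.950; wc +0.138/-0.138 → slack +0.138/-0.138; half-tol=0.138, Σhalf²=0.019044
  -B: nom -10.300 → Σnom=-53.250; wc +0.430/-0.023 → slack +0.568/-0.161; half-tol=0.227, Σhalf²=0.070346
  -C: nom -42.200 → Σnom=-95.450; wc +0.180/-0.180 → slack +0.748/-0.341; half-tol=0.180, Σhalf²=0.102746
  -D: nom -38.900 → Σnom=-134.350; wc +0.033/-0.370 → slack +0.781/-0.711; half-tol=0.202, Σhalf²=0.143348
  -E: nom -40.100 → Σnom=-174.450; wc +0.070/-0.020 → slack +0.851/-0.731; half-tol=0.045, Σhalf²=0.145373
  -F: nom -5.100 → Σnom=-179.550; wc +0.500/-0.189 → slack +1.351/-0.920; half-tol=0.345, Σhalf²=0.264054
  -G: nom -22.900 → Σnom=-202.450; wc +0.110/-0.300 → slack +1.461/-1.220; half-tol=0.205, Σhalf²=0.306079
  +H: nom +23.200 → Σnom=-179.250; wc +0.457/-0.457 → slack +1.918/-1.677; half-tol=0.457, Σhalf²=0.514928
  +I: nom +29.500 → Σnom=-149.750; wc +0.476/-0.460 → slack +2.394/-2.137; half-tol=0.468, Σhalf²=0.733952
Nominal = -149.750. Worst-case = [-149.750 - 2.137, -149.750 + 2.394] = [-151.887, -147.356]. RSS = √0.733952 = 0.857.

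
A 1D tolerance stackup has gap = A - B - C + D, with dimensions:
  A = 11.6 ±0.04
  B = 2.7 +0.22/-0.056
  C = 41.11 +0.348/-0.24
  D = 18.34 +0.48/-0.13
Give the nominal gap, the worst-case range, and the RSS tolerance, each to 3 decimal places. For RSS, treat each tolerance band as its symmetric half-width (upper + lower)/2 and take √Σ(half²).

nominal=-13.870 wc=[-14.608,-13.054] rss=0.447

Stack each dimension's contribution:
  +A: nom +11.600 → Σnom=11.600; wc +0.040/-0.040 → slack +0.040/-0.040; half-tol=0.040, Σhalf²=0.001600
  -B: nom -2.700 → Σnom=8.900; wc +0.056/-0.220 → slack +0.096/-0.260; half-tol=0.138, Σhalf²=0.020644
  -C: nom -41.110 → Σnom=-32.210; wc +0.240/-0.348 → slack +0.336/-0.608; half-tol=0.294, Σhalf²=0.107080
  +D: nom +18.340 → Σnom=-13.870; wc +0.480/-0.130 → slack +0.816/-0.738; half-tol=0.305, Σhalf²=0.200105
Nominal = -13.870. Worst-case = [-13.870 - 0.738, -13.870 + 0.816] = [-14.608, -13.054]. RSS = √0.200105 = 0.447.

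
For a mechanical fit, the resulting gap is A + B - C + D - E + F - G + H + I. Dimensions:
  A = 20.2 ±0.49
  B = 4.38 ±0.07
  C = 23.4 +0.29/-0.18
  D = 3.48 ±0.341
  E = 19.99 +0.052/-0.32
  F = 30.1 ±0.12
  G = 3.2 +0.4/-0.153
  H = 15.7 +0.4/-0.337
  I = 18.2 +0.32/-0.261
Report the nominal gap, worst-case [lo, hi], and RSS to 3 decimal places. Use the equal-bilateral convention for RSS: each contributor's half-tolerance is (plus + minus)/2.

nominal=45.470 wc=[43.109,47.864] rss=0.873

Stack each dimension's contribution:
  +A: nom +20.200 → Σnom=20.200; wc +0.490/-0.490 → slack +0.490/-0.490; half-tol=0.490, Σhalf²=0.240100
  +B: nom +4.380 → Σnom=24.580; wc +0.070/-0.070 → slack +0.560/-0.560; half-tol=0.070, Σhalf²=0.245000
  -C: nom -23.400 → Σnom=1.180; wc +0.180/-0.290 → slack +0.740/-0.850; half-tol=0.235, Σhalf²=0.300225
  +D: nom +3.480 → Σnom=4.660; wc +0.341/-0.341 → slack +1.081/-1.191; half-tol=0.341, Σhalf²=0.416506
  -E: nom -19.990 → Σnom=-15.330; wc +0.320/-0.052 → slack +1.401/-1.243; half-tol=0.186, Σhalf²=0.451102
  +F: nom +30.100 → Σnom=14.770; wc +0.120/-0.120 → slack +1.521/-1.363; half-tol=0.120, Σhalf²=0.465502
  -G: nom -3.200 → Σnom=11.570; wc +0.153/-0.400 → slack +1.674/-1.763; half-tol=0.277, Σhalf²=0.541954
  +H: nom +15.700 → Σnom=27.270; wc +0.400/-0.337 → slack +2.074/-2.100; half-tol=0.369, Σhalf²=0.677747
  +I: nom +18.200 → Σnom=45.470; wc +0.320/-0.261 → slack +2.394/-2.361; half-tol=0.290, Σhalf²=0.762137
Nominal = 45.470. Worst-case = [45.470 - 2.361, 45.470 + 2.394] = [43.109, 47.864]. RSS = √0.762137 = 0.873.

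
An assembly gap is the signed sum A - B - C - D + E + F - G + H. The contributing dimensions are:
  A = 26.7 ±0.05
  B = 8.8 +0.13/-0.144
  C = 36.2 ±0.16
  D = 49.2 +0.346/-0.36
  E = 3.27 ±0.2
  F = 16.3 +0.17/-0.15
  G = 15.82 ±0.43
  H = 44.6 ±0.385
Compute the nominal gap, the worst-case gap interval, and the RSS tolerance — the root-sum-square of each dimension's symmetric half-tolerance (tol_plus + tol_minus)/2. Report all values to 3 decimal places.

nominal=-19.150 wc=[-21.001,-17.251] rss=0.755

Stack each dimension's contribution:
  +A: nom +26.700 → Σnom=26.700; wc +0.050/-0.050 → slack +0.050/-0.050; half-tol=0.050, Σhalf²=0.002500
  -B: nom -8.800 → Σnom=17.900; wc +0.144/-0.130 → slack +0.194/-0.180; half-tol=0.137, Σhalf²=0.021269
  -C: nom -36.200 → Σnom=-18.300; wc +0.160/-0.160 → slack +0.354/-0.340; half-tol=0.160, Σhalf²=0.046869
  -D: nom -49.200 → Σnom=-67.500; wc +0.360/-0.346 → slack +0.714/-0.686; half-tol=0.353, Σhalf²=0.171478
  +E: nom +3.270 → Σnom=-64.230; wc +0.200/-0.200 → slack +0.914/-0.886; half-tol=0.200, Σhalf²=0.211478
  +F: nom +16.300 → Σnom=-47.930; wc +0.170/-0.150 → slack +1.084/-1.036; half-tol=0.160, Σhalf²=0.237078
  -G: nom -15.820 → Σnom=-63.750; wc +0.430/-0.430 → slack +1.514/-1.466; half-tol=0.430, Σhalf²=0.421978
  +H: nom +44.600 → Σnom=-19.150; wc +0.385/-0.385 → slack +1.899/-1.851; half-tol=0.385, Σhalf²=0.570203
Nominal = -19.150. Worst-case = [-19.150 - 1.851, -19.150 + 1.899] = [-21.001, -17.251]. RSS = √0.570203 = 0.755.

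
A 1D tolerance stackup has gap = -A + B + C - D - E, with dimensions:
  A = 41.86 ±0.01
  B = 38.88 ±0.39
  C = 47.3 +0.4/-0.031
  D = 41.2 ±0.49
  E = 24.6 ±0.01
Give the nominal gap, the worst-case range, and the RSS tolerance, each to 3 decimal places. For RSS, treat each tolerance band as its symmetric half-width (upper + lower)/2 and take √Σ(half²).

nominal=-21.480 wc=[-22.411,-20.180] rss=0.662

Stack each dimension's contribution:
  -A: nom -41.860 → Σnom=-41.860; wc +0.010/-0.010 → slack +0.010/-0.010; half-tol=0.010, Σhalf²=0.000100
  +B: nom +38.880 → Σnom=-2.980; wc +0.390/-0.390 → slack +0.400/-0.400; half-tol=0.390, Σhalf²=0.152200
  +C: nom +47.300 → Σnom=44.320; wc +0.400/-0.031 → slack +0.800/-0.431; half-tol=0.216, Σhalf²=0.198640
  -D: nom -41.200 → Σnom=3.120; wc +0.490/-0.490 → slack +1.290/-0.921; half-tol=0.490, Σhalf²=0.438740
  -E: nom -24.600 → Σnom=-21.480; wc +0.010/-0.010 → slack +1.300/-0.931; half-tol=0.010, Σhalf²=0.438840
Nominal = -21.480. Worst-case = [-21.480 - 0.931, -21.480 + 1.300] = [-22.411, -20.180]. RSS = √0.438840 = 0.662.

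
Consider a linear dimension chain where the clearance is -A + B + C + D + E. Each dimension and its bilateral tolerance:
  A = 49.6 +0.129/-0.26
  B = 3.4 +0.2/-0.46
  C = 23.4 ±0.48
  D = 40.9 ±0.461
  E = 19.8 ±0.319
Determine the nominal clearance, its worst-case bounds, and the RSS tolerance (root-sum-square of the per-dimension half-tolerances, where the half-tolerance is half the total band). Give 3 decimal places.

Stack each dimension's contribution:
  -A: nom -49.600 → Σnom=-49.600; wc +0.260/-0.129 → slack +0.260/-0.129; half-tol=0.195, Σhalf²=0.037830
  +B: nom +3.400 → Σnom=-46.200; wc +0.200/-0.460 → slack +0.460/-0.589; half-tol=0.330, Σhalf²=0.146730
  +C: nom +23.400 → Σnom=-22.800; wc +0.480/-0.480 → slack +0.940/-1.069; half-tol=0.480, Σhalf²=0.377130
  +D: nom +40.900 → Σnom=18.100; wc +0.461/-0.461 → slack +1.401/-1.530; half-tol=0.461, Σhalf²=0.589651
  +E: nom +19.800 → Σnom=37.900; wc +0.319/-0.319 → slack +1.720/-1.849; half-tol=0.319, Σhalf²=0.691412
Nominal = 37.900. Worst-case = [37.900 - 1.849, 37.900 + 1.720] = [36.051, 39.620]. RSS = √0.691412 = 0.832.

nominal=37.900 wc=[36.051,39.620] rss=0.832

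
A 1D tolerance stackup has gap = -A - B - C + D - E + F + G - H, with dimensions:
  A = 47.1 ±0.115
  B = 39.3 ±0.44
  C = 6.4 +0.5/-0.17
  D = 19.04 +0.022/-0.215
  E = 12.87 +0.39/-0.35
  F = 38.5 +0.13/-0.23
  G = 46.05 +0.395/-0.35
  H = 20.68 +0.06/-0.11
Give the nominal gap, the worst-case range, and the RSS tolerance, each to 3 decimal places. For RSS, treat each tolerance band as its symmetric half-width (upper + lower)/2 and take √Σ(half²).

nominal=-22.760 wc=[-25.060,-21.028] rss=0.805

Stack each dimension's contribution:
  -A: nom -47.100 → Σnom=-47.100; wc +0.115/-0.115 → slack +0.115/-0.115; half-tol=0.115, Σhalf²=0.013225
  -B: nom -39.300 → Σnom=-86.400; wc +0.440/-0.440 → slack +0.555/-0.555; half-tol=0.440, Σhalf²=0.206825
  -C: nom -6.400 → Σnom=-92.800; wc +0.170/-0.500 → slack +0.725/-1.055; half-tol=0.335, Σhalf²=0.319050
  +D: nom +19.040 → Σnom=-73.760; wc +0.022/-0.215 → slack +0.747/-1.270; half-tol=0.118, Σhalf²=0.333092
  -E: nom -12.870 → Σnom=-86.630; wc +0.350/-0.390 → slack +1.097/-1.660; half-tol=0.370, Σhalf²=0.469992
  +F: nom +38.500 → Σnom=-48.130; wc +0.130/-0.230 → slack +1.227/-1.890; half-tol=0.180, Σhalf²=0.502392
  +G: nom +46.050 → Σnom=-2.080; wc +0.395/-0.350 → slack +1.622/-2.240; half-tol=0.372, Σhalf²=0.641149
  -H: nom -20.680 → Σnom=-22.760; wc +0.110/-0.060 → slack +1.732/-2.300; half-tol=0.085, Σhalf²=0.648374
Nominal = -22.760. Worst-case = [-22.760 - 2.300, -22.760 + 1.732] = [-25.060, -21.028]. RSS = √0.648374 = 0.805.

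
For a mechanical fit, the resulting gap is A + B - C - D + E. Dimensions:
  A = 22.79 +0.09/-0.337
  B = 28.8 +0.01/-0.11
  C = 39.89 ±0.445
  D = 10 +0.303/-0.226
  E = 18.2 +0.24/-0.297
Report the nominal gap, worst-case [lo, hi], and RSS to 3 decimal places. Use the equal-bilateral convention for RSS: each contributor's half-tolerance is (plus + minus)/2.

nominal=19.900 wc=[18.408,20.911] rss=0.624

Stack each dimension's contribution:
  +A: nom +22.790 → Σnom=22.790; wc +0.090/-0.337 → slack +0.090/-0.337; half-tol=0.214, Σhalf²=0.045582
  +B: nom +28.800 → Σnom=51.590; wc +0.010/-0.110 → slack +0.100/-0.447; half-tol=0.060, Σhalf²=0.049182
  -C: nom -39.890 → Σnom=11.700; wc +0.445/-0.445 → slack +0.545/-0.892; half-tol=0.445, Σhalf²=0.247207
  -D: nom -10.000 → Σnom=1.700; wc +0.226/-0.303 → slack +0.771/-1.195; half-tol=0.265, Σhalf²=0.317168
  +E: nom +18.200 → Σnom=19.900; wc +0.240/-0.297 → slack +1.011/-1.492; half-tol=0.268, Σhalf²=0.389260
Nominal = 19.900. Worst-case = [19.900 - 1.492, 19.900 + 1.011] = [18.408, 20.911]. RSS = √0.389260 = 0.624.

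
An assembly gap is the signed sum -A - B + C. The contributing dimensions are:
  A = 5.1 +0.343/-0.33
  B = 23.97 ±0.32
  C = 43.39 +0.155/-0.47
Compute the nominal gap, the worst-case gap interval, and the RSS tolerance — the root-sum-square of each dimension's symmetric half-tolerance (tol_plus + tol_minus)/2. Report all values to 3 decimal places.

nominal=14.320 wc=[13.187,15.125] rss=0.560

Stack each dimension's contribution:
  -A: nom -5.100 → Σnom=-5.100; wc +0.330/-0.343 → slack +0.330/-0.343; half-tol=0.337, Σhalf²=0.113232
  -B: nom -23.970 → Σnom=-29.070; wc +0.320/-0.320 → slack +0.650/-0.663; half-tol=0.320, Σhalf²=0.215632
  +C: nom +43.390 → Σnom=14.320; wc +0.155/-0.470 → slack +0.805/-1.133; half-tol=0.312, Σhalf²=0.313289
Nominal = 14.320. Worst-case = [14.320 - 1.133, 14.320 + 0.805] = [13.187, 15.125]. RSS = √0.313289 = 0.560.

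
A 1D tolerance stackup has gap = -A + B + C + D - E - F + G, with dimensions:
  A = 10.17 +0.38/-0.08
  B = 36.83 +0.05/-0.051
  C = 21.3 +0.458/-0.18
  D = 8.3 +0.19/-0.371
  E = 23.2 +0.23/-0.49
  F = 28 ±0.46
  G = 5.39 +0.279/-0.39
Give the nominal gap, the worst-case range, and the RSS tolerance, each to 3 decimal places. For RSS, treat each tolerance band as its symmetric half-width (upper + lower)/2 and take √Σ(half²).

Stack each dimension's contribution:
  -A: nom -10.170 → Σnom=-10.170; wc +0.080/-0.380 → slack +0.080/-0.380; half-tol=0.230, Σhalf²=0.052900
  +B: nom +36.830 → Σnom=26.660; wc +0.050/-0.051 → slack +0.130/-0.431; half-tol=0.051, Σhalf²=0.055450
  +C: nom +21.300 → Σnom=47.960; wc +0.458/-0.180 → slack +0.588/-0.611; half-tol=0.319, Σhalf²=0.157211
  +D: nom +8.300 → Σnom=56.260; wc +0.190/-0.371 → slack +0.778/-0.982; half-tol=0.280, Σhalf²=0.235892
  -E: nom -23.200 → Σnom=33.060; wc +0.490/-0.230 → slack +1.268/-1.212; half-tol=0.360, Σhalf²=0.365491
  -F: nom -28.000 → Σnom=5.060; wc +0.460/-0.460 → slack +1.728/-1.672; half-tol=0.460, Σhalf²=0.577091
  +G: nom +5.390 → Σnom=10.450; wc +0.279/-0.390 → slack +2.007/-2.062; half-tol=0.335, Σhalf²=0.688982
Nominal = 10.450. Worst-case = [10.450 - 2.062, 10.450 + 2.007] = [8.388, 12.457]. RSS = √0.688982 = 0.830.

nominal=10.450 wc=[8.388,12.457] rss=0.830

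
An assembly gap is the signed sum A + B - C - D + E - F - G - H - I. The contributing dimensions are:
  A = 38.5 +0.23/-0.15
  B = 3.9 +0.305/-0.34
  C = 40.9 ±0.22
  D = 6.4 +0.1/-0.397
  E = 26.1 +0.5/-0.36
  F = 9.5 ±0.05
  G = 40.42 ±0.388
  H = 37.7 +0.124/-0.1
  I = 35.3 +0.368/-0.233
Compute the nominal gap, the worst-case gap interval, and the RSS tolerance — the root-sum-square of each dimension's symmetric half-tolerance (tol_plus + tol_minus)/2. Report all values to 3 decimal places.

Stack each dimension's contribution:
  +A: nom +38.500 → Σnom=38.500; wc +0.230/-0.150 → slack +0.230/-0.150; half-tol=0.190, Σhalf²=0.036100
  +B: nom +3.900 → Σnom=42.400; wc +0.305/-0.340 → slack +0.535/-0.490; half-tol=0.323, Σhalf²=0.140106
  -C: nom -40.900 → Σnom=1.500; wc +0.220/-0.220 → slack +0.755/-0.710; half-tol=0.220, Σhalf²=0.188506
  -D: nom -6.400 → Σnom=-4.900; wc +0.397/-0.100 → slack +1.152/-0.810; half-tol=0.248, Σhalf²=0.250258
  +E: nom +26.100 → Σnom=21.200; wc +0.500/-0.360 → slack +1.652/-1.170; half-tol=0.430, Σhalf²=0.435159
  -F: nom -9.500 → Σnom=11.700; wc +0.050/-0.050 → slack +1.702/-1.220; half-tol=0.050, Σhalf²=0.437659
  -G: nom -40.420 → Σnom=-28.720; wc +0.388/-0.388 → slack +2.090/-1.608; half-tol=0.388, Σhalf²=0.588202
  -H: nom -37.700 → Σnom=-66.420; wc +0.100/-0.124 → slack +2.190/-1.732; half-tol=0.112, Σhalf²=0.600746
  -I: nom -35.300 → Σnom=-101.720; wc +0.233/-0.368 → slack +2.423/-2.100; half-tol=0.300, Σhalf²=0.691047
Nominal = -101.720. Worst-case = [-101.720 - 2.100, -101.720 + 2.423] = [-103.820, -99.297]. RSS = √0.691047 = 0.831.

nominal=-101.720 wc=[-103.820,-99.297] rss=0.831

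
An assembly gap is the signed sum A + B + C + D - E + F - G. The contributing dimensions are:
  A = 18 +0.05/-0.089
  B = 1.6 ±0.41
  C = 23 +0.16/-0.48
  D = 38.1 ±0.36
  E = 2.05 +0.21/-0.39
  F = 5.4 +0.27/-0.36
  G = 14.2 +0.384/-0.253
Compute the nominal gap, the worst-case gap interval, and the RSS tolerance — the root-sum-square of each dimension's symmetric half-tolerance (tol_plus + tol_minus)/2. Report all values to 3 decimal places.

Stack each dimension's contribution:
  +A: nom +18.000 → Σnom=18.000; wc +0.050/-0.089 → slack +0.050/-0.089; half-tol=0.070, Σhalf²=0.004830
  +B: nom +1.600 → Σnom=19.600; wc +0.410/-0.410 → slack +0.460/-0.499; half-tol=0.410, Σhalf²=0.172930
  +C: nom +23.000 → Σnom=42.600; wc +0.160/-0.480 → slack +0.620/-0.979; half-tol=0.320, Σhalf²=0.275330
  +D: nom +38.100 → Σnom=80.700; wc +0.360/-0.360 → slack +0.980/-1.339; half-tol=0.360, Σhalf²=0.404930
  -E: nom -2.050 → Σnom=78.650; wc +0.390/-0.210 → slack +1.370/-1.549; half-tol=0.300, Σhalf²=0.494930
  +F: nom +5.400 → Σnom=84.050; wc +0.270/-0.360 → slack +1.640/-1.909; half-tol=0.315, Σhalf²=0.594155
  -G: nom -14.200 → Σnom=69.850; wc +0.253/-0.384 → slack +1.893/-2.293; half-tol=0.319, Σhalf²=0.695597
Nominal = 69.850. Worst-case = [69.850 - 2.293, 69.850 + 1.893] = [67.557, 71.743]. RSS = √0.695597 = 0.834.

nominal=69.850 wc=[67.557,71.743] rss=0.834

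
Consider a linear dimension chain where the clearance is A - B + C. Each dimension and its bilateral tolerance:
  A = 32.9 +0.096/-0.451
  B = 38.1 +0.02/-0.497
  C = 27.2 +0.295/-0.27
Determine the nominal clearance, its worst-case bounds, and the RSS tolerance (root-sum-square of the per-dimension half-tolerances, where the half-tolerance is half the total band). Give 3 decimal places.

Stack each dimension's contribution:
  +A: nom +32.900 → Σnom=32.900; wc +0.096/-0.451 → slack +0.096/-0.451; half-tol=0.274, Σhalf²=0.074802
  -B: nom -38.100 → Σnom=-5.200; wc +0.497/-0.020 → slack +0.593/-0.471; half-tol=0.259, Σhalf²=0.141625
  +C: nom +27.200 → Σnom=22.000; wc +0.295/-0.270 → slack +0.888/-0.741; half-tol=0.282, Σhalf²=0.221431
Nominal = 22.000. Worst-case = [22.000 - 0.741, 22.000 + 0.888] = [21.259, 22.888]. RSS = √0.221431 = 0.471.

nominal=22.000 wc=[21.259,22.888] rss=0.471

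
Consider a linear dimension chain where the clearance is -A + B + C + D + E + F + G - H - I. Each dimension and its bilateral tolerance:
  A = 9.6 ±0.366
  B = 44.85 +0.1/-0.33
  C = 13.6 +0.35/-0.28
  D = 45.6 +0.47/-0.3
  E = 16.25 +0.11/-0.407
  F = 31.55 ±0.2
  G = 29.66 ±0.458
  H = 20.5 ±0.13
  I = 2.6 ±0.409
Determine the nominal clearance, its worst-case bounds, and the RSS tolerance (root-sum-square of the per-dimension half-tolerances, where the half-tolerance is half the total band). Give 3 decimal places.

Stack each dimension's contribution:
  -A: nom -9.600 → Σnom=-9.600; wc +0.366/-0.366 → slack +0.366/-0.366; half-tol=0.366, Σhalf²=0.133956
  +B: nom +44.850 → Σnom=35.250; wc +0.100/-0.330 → slack +0.466/-0.696; half-tol=0.215, Σhalf²=0.180181
  +C: nom +13.600 → Σnom=48.850; wc +0.350/-0.280 → slack +0.816/-0.976; half-tol=0.315, Σhalf²=0.279406
  +D: nom +45.600 → Σnom=94.450; wc +0.470/-0.300 → slack +1.286/-1.276; half-tol=0.385, Σhalf²=0.427631
  +E: nom +16.250 → Σnom=110.700; wc +0.110/-0.407 → slack +1.396/-1.683; half-tol=0.259, Σhalf²=0.494453
  +F: nom +31.550 → Σnom=142.250; wc +0.200/-0.200 → slack +1.596/-1.883; half-tol=0.200, Σhalf²=0.534453
  +G: nom +29.660 → Σnom=171.910; wc +0.458/-0.458 → slack +2.054/-2.341; half-tol=0.458, Σhalf²=0.744217
  -H: nom -20.500 → Σnom=151.410; wc +0.130/-0.130 → slack +2.184/-2.471; half-tol=0.130, Σhalf²=0.761117
  -I: nom -2.600 → Σnom=148.810; wc +0.409/-0.409 → slack +2.593/-2.880; half-tol=0.409, Σhalf²=0.928398
Nominal = 148.810. Worst-case = [148.810 - 2.880, 148.810 + 2.593] = [145.930, 151.403]. RSS = √0.928398 = 0.964.

nominal=148.810 wc=[145.930,151.403] rss=0.964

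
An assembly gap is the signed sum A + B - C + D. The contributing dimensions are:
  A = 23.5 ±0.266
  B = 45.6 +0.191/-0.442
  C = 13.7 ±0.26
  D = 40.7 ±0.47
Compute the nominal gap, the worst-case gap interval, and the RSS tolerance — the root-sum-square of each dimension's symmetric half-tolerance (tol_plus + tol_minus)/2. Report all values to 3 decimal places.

Stack each dimension's contribution:
  +A: nom +23.500 → Σnom=23.500; wc +0.266/-0.266 → slack +0.266/-0.266; half-tol=0.266, Σhalf²=0.070756
  +B: nom +45.600 → Σnom=69.100; wc +0.191/-0.442 → slack +0.457/-0.708; half-tol=0.317, Σhalf²=0.170928
  -C: nom -13.700 → Σnom=55.400; wc +0.260/-0.260 → slack +0.717/-0.968; half-tol=0.260, Σhalf²=0.238528
  +D: nom +40.700 → Σnom=96.100; wc +0.470/-0.470 → slack +1.187/-1.438; half-tol=0.470, Σhalf²=0.459428
Nominal = 96.100. Worst-case = [96.100 - 1.438, 96.100 + 1.187] = [94.662, 97.287]. RSS = √0.459428 = 0.678.

nominal=96.100 wc=[94.662,97.287] rss=0.678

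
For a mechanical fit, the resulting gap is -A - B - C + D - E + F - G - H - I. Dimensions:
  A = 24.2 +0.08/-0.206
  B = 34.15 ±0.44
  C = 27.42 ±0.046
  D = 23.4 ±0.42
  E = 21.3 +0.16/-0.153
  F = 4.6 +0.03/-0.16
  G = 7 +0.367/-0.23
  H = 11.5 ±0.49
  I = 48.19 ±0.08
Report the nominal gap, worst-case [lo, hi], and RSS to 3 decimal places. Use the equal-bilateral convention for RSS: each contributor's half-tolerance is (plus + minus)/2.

nominal=-145.760 wc=[-148.003,-143.665] rss=0.873

Stack each dimension's contribution:
  -A: nom -24.200 → Σnom=-24.200; wc +0.206/-0.080 → slack +0.206/-0.080; half-tol=0.143, Σhalf²=0.020449
  -B: nom -34.150 → Σnom=-58.350; wc +0.440/-0.440 → slack +0.646/-0.520; half-tol=0.440, Σhalf²=0.214049
  -C: nom -27.420 → Σnom=-85.770; wc +0.046/-0.046 → slack +0.692/-0.566; half-tol=0.046, Σhalf²=0.216165
  +D: nom +23.400 → Σnom=-62.370; wc +0.420/-0.420 → slack +1.112/-0.986; half-tol=0.420, Σhalf²=0.392565
  -E: nom -21.300 → Σnom=-83.670; wc +0.153/-0.160 → slack +1.265/-1.146; half-tol=0.157, Σhalf²=0.417057
  +F: nom +4.600 → Σnom=-79.070; wc +0.030/-0.160 → slack +1.295/-1.306; half-tol=0.095, Σhalf²=0.426082
  -G: nom -7.000 → Σnom=-86.070; wc +0.230/-0.367 → slack +1.525/-1.673; half-tol=0.298, Σhalf²=0.515184
  -H: nom -11.500 → Σnom=-97.570; wc +0.490/-0.490 → slack +2.015/-2.163; half-tol=0.490, Σhalf²=0.755284
  -I: nom -48.190 → Σnom=-145.760; wc +0.080/-0.080 → slack +2.095/-2.243; half-tol=0.080, Σhalf²=0.761684
Nominal = -145.760. Worst-case = [-145.760 - 2.243, -145.760 + 2.095] = [-148.003, -143.665]. RSS = √0.761684 = 0.873.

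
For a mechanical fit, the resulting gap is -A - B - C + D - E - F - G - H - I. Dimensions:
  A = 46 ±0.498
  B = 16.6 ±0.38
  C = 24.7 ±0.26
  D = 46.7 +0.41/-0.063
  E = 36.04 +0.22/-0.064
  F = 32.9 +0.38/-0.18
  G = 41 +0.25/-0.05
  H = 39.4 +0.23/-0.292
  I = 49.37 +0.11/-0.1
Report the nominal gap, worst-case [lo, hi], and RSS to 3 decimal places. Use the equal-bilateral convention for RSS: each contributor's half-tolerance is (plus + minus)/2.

Stack each dimension's contribution:
  -A: nom -46.000 → Σnom=-46.000; wc +0.498/-0.498 → slack +0.498/-0.498; half-tol=0.498, Σhalf²=0.248004
  -B: nom -16.600 → Σnom=-62.600; wc +0.380/-0.380 → slack +0.878/-0.878; half-tol=0.380, Σhalf²=0.392404
  -C: nom -24.700 → Σnom=-87.300; wc +0.260/-0.260 → slack +1.138/-1.138; half-tol=0.260, Σhalf²=0.460004
  +D: nom +46.700 → Σnom=-40.600; wc +0.410/-0.063 → slack +1.548/-1.201; half-tol=0.236, Σhalf²=0.515936
  -E: nom -36.040 → Σnom=-76.640; wc +0.064/-0.220 → slack +1.612/-1.421; half-tol=0.142, Σhalf²=0.536100
  -F: nom -32.900 → Σnom=-109.540; wc +0.180/-0.380 → slack +1.792/-1.801; half-tol=0.280, Σhalf²=0.614500
  -G: nom -41.000 → Σnom=-150.540; wc +0.050/-0.250 → slack +1.842/-2.051; half-tol=0.150, Σhalf²=0.637000
  -H: nom -39.400 → Σnom=-189.940; wc +0.292/-0.230 → slack +2.134/-2.281; half-tol=0.261, Σhalf²=0.705121
  -I: nom -49.370 → Σnom=-239.310; wc +0.100/-0.110 → slack +2.234/-2.391; half-tol=0.105, Σhalf²=0.716146
Nominal = -239.310. Worst-case = [-239.310 - 2.391, -239.310 + 2.234] = [-241.701, -237.076]. RSS = √0.716146 = 0.846.

nominal=-239.310 wc=[-241.701,-237.076] rss=0.846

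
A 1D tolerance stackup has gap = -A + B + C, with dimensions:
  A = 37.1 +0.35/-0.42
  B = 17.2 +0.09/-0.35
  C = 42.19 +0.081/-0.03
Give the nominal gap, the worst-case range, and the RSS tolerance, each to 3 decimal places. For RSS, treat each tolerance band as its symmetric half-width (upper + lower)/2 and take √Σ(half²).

nominal=22.290 wc=[21.560,22.881] rss=0.447

Stack each dimension's contribution:
  -A: nom -37.100 → Σnom=-37.100; wc +0.420/-0.350 → slack +0.420/-0.350; half-tol=0.385, Σhalf²=0.148225
  +B: nom +17.200 → Σnom=-19.900; wc +0.090/-0.350 → slack +0.510/-0.700; half-tol=0.220, Σhalf²=0.196625
  +C: nom +42.190 → Σnom=22.290; wc +0.081/-0.030 → slack +0.591/-0.730; half-tol=0.056, Σhalf²=0.199705
Nominal = 22.290. Worst-case = [22.290 - 0.730, 22.290 + 0.591] = [21.560, 22.881]. RSS = √0.199705 = 0.447.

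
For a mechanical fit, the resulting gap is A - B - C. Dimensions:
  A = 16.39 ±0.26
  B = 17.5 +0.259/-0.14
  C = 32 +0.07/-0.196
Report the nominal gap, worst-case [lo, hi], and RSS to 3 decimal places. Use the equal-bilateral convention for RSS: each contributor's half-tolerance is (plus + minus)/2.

nominal=-33.110 wc=[-33.699,-32.514] rss=0.354

Stack each dimension's contribution:
  +A: nom +16.390 → Σnom=16.390; wc +0.260/-0.260 → slack +0.260/-0.260; half-tol=0.260, Σhalf²=0.067600
  -B: nom -17.500 → Σnom=-1.110; wc +0.140/-0.259 → slack +0.400/-0.519; half-tol=0.200, Σhalf²=0.107400
  -C: nom -32.000 → Σnom=-33.110; wc +0.196/-0.070 → slack +0.596/-0.589; half-tol=0.133, Σhalf²=0.125089
Nominal = -33.110. Worst-case = [-33.110 - 0.589, -33.110 + 0.596] = [-33.699, -32.514]. RSS = √0.125089 = 0.354.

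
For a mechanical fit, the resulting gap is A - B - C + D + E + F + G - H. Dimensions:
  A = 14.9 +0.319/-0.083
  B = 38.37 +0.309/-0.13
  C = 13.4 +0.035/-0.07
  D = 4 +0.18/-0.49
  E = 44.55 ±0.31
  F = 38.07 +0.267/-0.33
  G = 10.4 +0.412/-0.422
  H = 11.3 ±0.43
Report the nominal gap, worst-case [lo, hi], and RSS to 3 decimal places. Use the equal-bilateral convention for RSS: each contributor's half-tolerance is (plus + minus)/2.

Stack each dimension's contribution:
  +A: nom +14.900 → Σnom=14.900; wc +0.319/-0.083 → slack +0.319/-0.083; half-tol=0.201, Σhalf²=0.040401
  -B: nom -38.370 → Σnom=-23.470; wc +0.130/-0.309 → slack +0.449/-0.392; half-tol=0.220, Σhalf²=0.088581
  -C: nom -13.400 → Σnom=-36.870; wc +0.070/-0.035 → slack +0.519/-0.427; half-tol=0.053, Σhalf²=0.091338
  +D: nom +4.000 → Σnom=-32.870; wc +0.180/-0.490 → slack +0.699/-0.917; half-tol=0.335, Σhalf²=0.203562
  +E: nom +44.550 → Σnom=11.680; wc +0.310/-0.310 → slack +1.009/-1.227; half-tol=0.310, Σhalf²=0.299662
  +F: nom +38.070 → Σnom=49.750; wc +0.267/-0.330 → slack +1.276/-1.557; half-tol=0.298, Σhalf²=0.388765
  +G: nom +10.400 → Σnom=60.150; wc +0.412/-0.422 → slack +1.688/-1.979; half-tol=0.417, Σhalf²=0.562654
  -H: nom -11.300 → Σnom=48.850; wc +0.430/-0.430 → slack +2.118/-2.409; half-tol=0.430, Σhalf²=0.747554
Nominal = 48.850. Worst-case = [48.850 - 2.409, 48.850 + 2.118] = [46.441, 50.968]. RSS = √0.747554 = 0.865.

nominal=48.850 wc=[46.441,50.968] rss=0.865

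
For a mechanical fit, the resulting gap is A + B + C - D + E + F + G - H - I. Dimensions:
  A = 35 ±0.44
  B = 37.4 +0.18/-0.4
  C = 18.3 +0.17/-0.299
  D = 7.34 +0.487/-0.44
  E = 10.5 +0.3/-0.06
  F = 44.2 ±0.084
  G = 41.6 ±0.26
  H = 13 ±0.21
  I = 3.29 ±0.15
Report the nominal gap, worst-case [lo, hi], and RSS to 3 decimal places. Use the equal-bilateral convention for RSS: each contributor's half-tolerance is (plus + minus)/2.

nominal=163.370 wc=[160.980,165.604] rss=0.849

Stack each dimension's contribution:
  +A: nom +35.000 → Σnom=35.000; wc +0.440/-0.440 → slack +0.440/-0.440; half-tol=0.440, Σhalf²=0.193600
  +B: nom +37.400 → Σnom=72.400; wc +0.180/-0.400 → slack +0.620/-0.840; half-tol=0.290, Σhalf²=0.277700
  +C: nom +18.300 → Σnom=90.700; wc +0.170/-0.299 → slack +0.790/-1.139; half-tol=0.234, Σhalf²=0.332690
  -D: nom -7.340 → Σnom=83.360; wc +0.440/-0.487 → slack +1.230/-1.626; half-tol=0.464, Σhalf²=0.547523
  +E: nom +10.500 → Σnom=93.860; wc +0.300/-0.060 → slack +1.530/-1.686; half-tol=0.180, Σhalf²=0.579923
  +F: nom +44.200 → Σnom=138.060; wc +0.084/-0.084 → slack +1.614/-1.770; half-tol=0.084, Σhalf²=0.586978
  +G: nom +41.600 → Σnom=179.660; wc +0.260/-0.260 → slack +1.874/-2.030; half-tol=0.260, Σhalf²=0.654578
  -H: nom -13.000 → Σnom=166.660; wc +0.210/-0.210 → slack +2.084/-2.240; half-tol=0.210, Σhalf²=0.698678
  -I: nom -3.290 → Σnom=163.370; wc +0.150/-0.150 → slack +2.234/-2.390; half-tol=0.150, Σhalf²=0.721178
Nominal = 163.370. Worst-case = [163.370 - 2.390, 163.370 + 2.234] = [160.980, 165.604]. RSS = √0.721178 = 0.849.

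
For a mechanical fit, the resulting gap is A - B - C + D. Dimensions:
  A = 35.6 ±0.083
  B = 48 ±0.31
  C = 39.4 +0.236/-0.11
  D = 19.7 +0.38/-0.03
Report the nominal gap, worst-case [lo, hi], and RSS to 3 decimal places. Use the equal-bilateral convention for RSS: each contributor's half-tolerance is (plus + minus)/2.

nominal=-32.100 wc=[-32.759,-31.217] rss=0.418

Stack each dimension's contribution:
  +A: nom +35.600 → Σnom=35.600; wc +0.083/-0.083 → slack +0.083/-0.083; half-tol=0.083, Σhalf²=0.006889
  -B: nom -48.000 → Σnom=-12.400; wc +0.310/-0.310 → slack +0.393/-0.393; half-tol=0.310, Σhalf²=0.102989
  -C: nom -39.400 → Σnom=-51.800; wc +0.110/-0.236 → slack +0.503/-0.629; half-tol=0.173, Σhalf²=0.132918
  +D: nom +19.700 → Σnom=-32.100; wc +0.380/-0.030 → slack +0.883/-0.659; half-tol=0.205, Σhalf²=0.174943
Nominal = -32.100. Worst-case = [-32.100 - 0.659, -32.100 + 0.883] = [-32.759, -31.217]. RSS = √0.174943 = 0.418.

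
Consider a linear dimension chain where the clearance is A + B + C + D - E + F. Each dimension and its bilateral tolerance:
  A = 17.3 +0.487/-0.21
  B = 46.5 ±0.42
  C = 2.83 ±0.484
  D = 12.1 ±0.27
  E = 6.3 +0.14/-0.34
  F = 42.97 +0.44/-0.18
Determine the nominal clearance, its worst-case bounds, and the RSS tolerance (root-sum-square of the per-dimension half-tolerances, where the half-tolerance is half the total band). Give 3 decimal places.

Stack each dimension's contribution:
  +A: nom +17.300 → Σnom=17.300; wc +0.487/-0.210 → slack +0.487/-0.210; half-tol=0.348, Σhalf²=0.121452
  +B: nom +46.500 → Σnom=63.800; wc +0.420/-0.420 → slack +0.907/-0.630; half-tol=0.420, Σhalf²=0.297852
  +C: nom +2.830 → Σnom=66.630; wc +0.484/-0.484 → slack +1.391/-1.114; half-tol=0.484, Σhalf²=0.532108
  +D: nom +12.100 → Σnom=78.730; wc +0.270/-0.270 → slack +1.661/-1.384; half-tol=0.270, Σhalf²=0.605008
  -E: nom -6.300 → Σnom=72.430; wc +0.340/-0.140 → slack +2.001/-1.524; half-tol=0.240, Σhalf²=0.662608
  +F: nom +42.970 → Σnom=115.400; wc +0.440/-0.180 → slack +2.441/-1.704; half-tol=0.310, Σhalf²=0.758708
Nominal = 115.400. Worst-case = [115.400 - 1.704, 115.400 + 2.441] = [113.696, 117.841]. RSS = √0.758708 = 0.871.

nominal=115.400 wc=[113.696,117.841] rss=0.871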